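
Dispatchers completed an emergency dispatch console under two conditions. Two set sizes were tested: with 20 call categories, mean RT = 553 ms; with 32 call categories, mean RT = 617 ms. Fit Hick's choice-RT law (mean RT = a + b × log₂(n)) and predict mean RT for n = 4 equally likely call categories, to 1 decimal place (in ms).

333.8 ms

With log₂ n on the abscissa the relation is linear; from the two conditions:
  b = (617 − 553) / (log₂ 32 − log₂ 20) = 64 / (5 − 4.3219) = 94.385 ms/bit
  a = 553 − 94.385 × 4.3219 = 145.074 ms
Then RT(4) = 145.074 + 94.385 × log₂ 4 = 145.074 + 94.385 × 2 ≈ 333.844 ms.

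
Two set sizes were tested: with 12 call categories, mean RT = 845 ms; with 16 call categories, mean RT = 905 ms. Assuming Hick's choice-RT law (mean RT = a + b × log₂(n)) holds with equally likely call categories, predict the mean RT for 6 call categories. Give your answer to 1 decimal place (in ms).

Fit slope and intercept:
  b = (905 − 845) / (log₂ 16 − log₂ 12) = 60 / (4 − 3.5850) = 144.565 ms/bit
  a = 845 − 144.565 × 3.5850 = 326.739 ms
Then RT(6) = 326.739 + 144.565 × log₂ 6 = 326.739 + 144.565 × 2.5850 ≈ 700.435 ms.

700.4 ms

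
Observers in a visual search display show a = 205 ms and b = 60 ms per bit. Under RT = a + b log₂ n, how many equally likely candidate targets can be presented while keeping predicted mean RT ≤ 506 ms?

Information budget: (506 − 205)/60 = 5.0167 bits, so n ≤ 2^5.0167 = 32.372 → at most 32.

32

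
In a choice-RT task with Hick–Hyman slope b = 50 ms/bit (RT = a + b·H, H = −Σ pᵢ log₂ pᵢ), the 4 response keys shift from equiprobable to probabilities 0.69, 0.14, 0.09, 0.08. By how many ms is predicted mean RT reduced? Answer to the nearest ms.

The RT saving is b·ΔH. Equiprobable H₀ = log₂(4) = 2.0000 bits; with the given probabilities H = 1.3707 bits.
b·(H₀ − H) = 50 × (2.0000 − 1.3707) = 31.47 ms.

31 ms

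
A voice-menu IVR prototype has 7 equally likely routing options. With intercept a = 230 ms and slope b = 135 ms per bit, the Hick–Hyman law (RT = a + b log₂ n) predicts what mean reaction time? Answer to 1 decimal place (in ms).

609.0 ms

log₂(7) = 2.8074 bits, so RT = 230 + 135 × 2.8074 ≈ 608.993 ms.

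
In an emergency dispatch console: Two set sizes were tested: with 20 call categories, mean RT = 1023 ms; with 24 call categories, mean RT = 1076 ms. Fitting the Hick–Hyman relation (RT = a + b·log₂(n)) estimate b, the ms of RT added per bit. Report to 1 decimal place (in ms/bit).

The slope on a log₂ axis is (1076 − 1023) / (4.5850 − 4.3219) = 201.495 ms/bit.

201.5 ms/bit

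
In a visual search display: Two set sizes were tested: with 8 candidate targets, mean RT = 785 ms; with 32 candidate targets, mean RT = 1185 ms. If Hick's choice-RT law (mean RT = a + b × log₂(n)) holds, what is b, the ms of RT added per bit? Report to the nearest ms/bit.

Slope: b = (1185 − 785) / (log₂ 32 − log₂ 8) = 400/2.0000 = 200 ms/bit.

200 ms/bit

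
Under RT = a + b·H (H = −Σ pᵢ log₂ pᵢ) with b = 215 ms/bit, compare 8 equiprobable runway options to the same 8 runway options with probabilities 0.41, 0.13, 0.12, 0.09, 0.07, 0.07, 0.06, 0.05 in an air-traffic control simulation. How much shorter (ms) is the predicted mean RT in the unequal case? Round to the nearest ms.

Equiprobable entropy H₀ = log₂ 8 = 3.0000 bits.
Skewed entropy H = −Σ pᵢ log₂ pᵢ = 2.5865 bits.
ΔRT = b·(H₀ − H) = 215 × 0.4135 = 88.90 ms.

89 ms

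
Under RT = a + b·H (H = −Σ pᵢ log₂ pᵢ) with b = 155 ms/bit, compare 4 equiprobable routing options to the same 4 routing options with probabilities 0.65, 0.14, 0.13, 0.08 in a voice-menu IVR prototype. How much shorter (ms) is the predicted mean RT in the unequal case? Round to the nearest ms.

Equiprobable entropy H₀ = log₂ 4 = 2.0000 bits.
Skewed entropy H = −Σ pᵢ log₂ pᵢ = 1.4752 bits.
ΔRT = b·(H₀ − H) = 155 × 0.5248 = 81.34 ms.

81 ms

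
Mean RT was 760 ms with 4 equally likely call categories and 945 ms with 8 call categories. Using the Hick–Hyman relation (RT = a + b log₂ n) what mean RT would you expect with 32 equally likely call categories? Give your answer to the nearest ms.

RT is linear in log₂ n, so two points fix the line:
  b = (945 − 760) / (log₂ 8 − log₂ 4) = 185 / (3 − 2) = 185 ms/bit
  a = 760 − 185 × 2 = 390 ms
Then RT(32) = 390 + 185 × log₂ 32 = 390 + 185 × 5 ≈ 1315.000 ms.

1315 ms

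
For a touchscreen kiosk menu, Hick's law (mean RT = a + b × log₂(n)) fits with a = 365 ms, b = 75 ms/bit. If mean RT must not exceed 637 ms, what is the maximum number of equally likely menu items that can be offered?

12

Set 365 + 75·log₂ n ≤ 637 → log₂ n ≤ (637 − 365)/75 = 3.6267.
So n ≤ 2^3.6267 = 12.352; the largest integer n is 12.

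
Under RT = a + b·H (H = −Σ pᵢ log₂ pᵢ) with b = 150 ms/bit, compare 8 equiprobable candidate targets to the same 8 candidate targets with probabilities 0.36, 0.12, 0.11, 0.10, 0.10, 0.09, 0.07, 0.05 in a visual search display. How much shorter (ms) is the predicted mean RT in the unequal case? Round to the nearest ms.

44 ms

The RT saving is b·ΔH. Equiprobable H₀ = log₂(8) = 3.0000 bits; with the given probabilities H = 2.7097 bits.
b·(H₀ − H) = 150 × (3.0000 − 2.7097) = 43.55 ms.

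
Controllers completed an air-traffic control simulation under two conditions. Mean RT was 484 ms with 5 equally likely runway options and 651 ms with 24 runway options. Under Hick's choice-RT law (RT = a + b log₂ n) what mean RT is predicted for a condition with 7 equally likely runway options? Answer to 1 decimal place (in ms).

519.8 ms

Fit slope and intercept:
  b = (651 − 484) / (log₂ 24 − log₂ 5) = 167 / (4.5850 − 2.3219) = 73.795 ms/bit
  a = 484 − 73.795 × 2.3219 = 312.654 ms
Then RT(7) = 312.654 + 73.795 × log₂ 7 = 312.654 + 73.795 × 2.8074 ≈ 519.822 ms.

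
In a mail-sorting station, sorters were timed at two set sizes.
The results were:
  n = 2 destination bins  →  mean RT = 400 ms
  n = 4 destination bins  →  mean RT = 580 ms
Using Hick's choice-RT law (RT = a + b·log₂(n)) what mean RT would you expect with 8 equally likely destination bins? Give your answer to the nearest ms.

760 ms

Solve the two-equation system in a and b:
  b = (580 − 400) / (log₂ 4 − log₂ 2) = 180 / (2 − 1) = 180 ms/bit
  a = 400 − 180 × 1 = 220 ms
Then RT(8) = 220 + 180 × log₂ 8 = 220 + 180 × 3 ≈ 760.000 ms.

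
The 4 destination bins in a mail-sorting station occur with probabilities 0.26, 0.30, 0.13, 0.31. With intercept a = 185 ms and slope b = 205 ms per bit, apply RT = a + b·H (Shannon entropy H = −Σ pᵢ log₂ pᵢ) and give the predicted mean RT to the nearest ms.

H = 0.26·log₂(1/0.26) + 0.30·log₂(1/0.30) + 0.13·log₂(1/0.13) + 0.31·log₂(1/0.31) = 1.9328 bits.
RT = 185 + 205 × 1.9328 = 581.23 ms.

581 ms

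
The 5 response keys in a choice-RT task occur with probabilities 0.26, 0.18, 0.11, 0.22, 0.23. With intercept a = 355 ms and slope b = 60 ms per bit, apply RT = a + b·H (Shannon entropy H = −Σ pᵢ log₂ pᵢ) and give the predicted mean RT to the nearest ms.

491 ms

Entropy contributions −pᵢ log₂ pᵢ: 0.5053, 0.4453, 0.3503, 0.4806, 0.4877; sum H = 2.2691 bits.
RT = a + bH = 355 + 60·2.2691 = 491.15 ms.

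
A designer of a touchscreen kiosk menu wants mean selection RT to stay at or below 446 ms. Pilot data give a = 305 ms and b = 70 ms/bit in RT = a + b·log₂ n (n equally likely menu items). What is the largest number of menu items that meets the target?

4

70·log₂ n ≤ 446 − 305 = 141, giving log₂ n ≤ 2.0143 and n ≤ 4.040. The largest whole number is 4.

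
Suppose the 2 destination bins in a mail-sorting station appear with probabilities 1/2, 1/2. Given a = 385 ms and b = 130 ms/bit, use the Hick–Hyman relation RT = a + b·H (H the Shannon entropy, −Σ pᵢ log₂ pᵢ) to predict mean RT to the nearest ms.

Each term −pᵢ log₂ pᵢ: 0.5·1 + 0.5·1; summed, H = 1.000 bits.
Mean RT = a + bH = 385 + 130·1.000 = 515.00 ms.

515 ms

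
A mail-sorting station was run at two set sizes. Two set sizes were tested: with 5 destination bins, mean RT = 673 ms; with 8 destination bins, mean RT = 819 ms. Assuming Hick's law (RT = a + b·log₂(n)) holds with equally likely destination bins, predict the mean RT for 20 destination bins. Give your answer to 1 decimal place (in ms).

1103.6 ms

Solve the two-equation system in a and b:
  b = (819 − 673) / (log₂ 8 − log₂ 5) = 146 / (3 − 2.3219) = 215.316 ms/bit
  a = 673 − 215.316 × 2.3219 = 173.051 ms
Then RT(20) = 173.051 + 215.316 × log₂ 20 = 173.051 + 215.316 × 4.3219 ≈ 1103.633 ms.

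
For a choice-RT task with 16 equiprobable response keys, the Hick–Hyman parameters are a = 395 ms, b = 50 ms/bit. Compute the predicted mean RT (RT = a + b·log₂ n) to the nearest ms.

595 ms

log₂(16) = 4 bits, so RT = 395 + 50 × 4 ≈ 595.000 ms.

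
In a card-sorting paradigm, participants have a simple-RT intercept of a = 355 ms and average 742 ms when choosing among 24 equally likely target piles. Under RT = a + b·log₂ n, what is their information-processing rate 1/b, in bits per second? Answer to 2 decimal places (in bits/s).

Choice component = 742 − 355 = 387 ms over log₂(24) = 4.5850 bits.
b = 387 / 4.5850 = 84.406 ms/bit, so 1/b = 11.847 bits/s.

11.85 bits/s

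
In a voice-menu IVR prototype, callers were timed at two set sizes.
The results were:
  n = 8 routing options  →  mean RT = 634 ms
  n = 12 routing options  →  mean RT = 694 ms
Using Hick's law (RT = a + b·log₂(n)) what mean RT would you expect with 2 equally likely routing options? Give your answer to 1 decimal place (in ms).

Fit slope and intercept:
  b = (694 − 634) / (log₂ 12 − log₂ 8) = 60 / (3.5850 − 3) = 102.571 ms/bit
  a = 634 − 102.571 × 3 = 326.288 ms
Then RT(2) = 326.288 + 102.571 × log₂ 2 = 326.288 + 102.571 × 1 ≈ 428.859 ms.

428.9 ms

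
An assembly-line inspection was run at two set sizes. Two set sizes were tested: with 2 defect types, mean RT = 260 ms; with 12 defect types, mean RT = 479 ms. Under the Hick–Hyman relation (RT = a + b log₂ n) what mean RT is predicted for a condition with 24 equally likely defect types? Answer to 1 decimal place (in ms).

Solve the two-equation system in a and b:
  b = (479 − 260) / (log₂ 12 − log₂ 2) = 219 / (3.5850 − 1) = 84.721 ms/bit
  a = 260 − 84.721 × 1 = 175.279 ms
Then RT(24) = 175.279 + 84.721 × log₂ 24 = 175.279 + 84.721 × 4.5850 ≈ 563.721 ms.

563.7 ms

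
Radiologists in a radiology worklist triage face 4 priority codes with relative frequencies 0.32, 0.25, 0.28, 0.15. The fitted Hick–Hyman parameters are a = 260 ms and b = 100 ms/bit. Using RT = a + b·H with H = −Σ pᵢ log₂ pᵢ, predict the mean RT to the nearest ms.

H = 0.32·log₂(1/0.32) + 0.25·log₂(1/0.25) + 0.28·log₂(1/0.28) + 0.15·log₂(1/0.15) = 1.9508 bits.
RT = 260 + 100 × 1.9508 = 455.08 ms.

455 ms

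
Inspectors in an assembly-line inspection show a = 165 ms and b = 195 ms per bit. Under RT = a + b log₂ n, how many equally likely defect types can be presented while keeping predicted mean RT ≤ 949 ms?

Set 165 + 195·log₂ n ≤ 949 → log₂ n ≤ (949 − 165)/195 = 4.0205.
So n ≤ 2^4.0205 = 16.229; the largest integer n is 16.

16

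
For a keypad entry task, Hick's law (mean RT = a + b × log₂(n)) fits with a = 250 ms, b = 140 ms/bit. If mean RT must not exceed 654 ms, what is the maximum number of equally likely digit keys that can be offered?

140·log₂ n ≤ 654 − 250 = 404, giving log₂ n ≤ 2.8857 and n ≤ 7.391. The largest whole number is 7.

7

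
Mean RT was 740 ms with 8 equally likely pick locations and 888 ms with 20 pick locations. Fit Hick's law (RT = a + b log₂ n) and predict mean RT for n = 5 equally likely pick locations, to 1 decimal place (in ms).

RT is linear in log₂ n, so two points fix the line:
  b = (888 − 740) / (log₂ 20 − log₂ 8) = 148 / (4.3219 − 3) = 111.958 ms/bit
  a = 740 − 111.958 × 3 = 404.127 ms
Then RT(5) = 404.127 + 111.958 × log₂ 5 = 404.127 + 111.958 × 2.3219 ≈ 664.085 ms.

664.1 ms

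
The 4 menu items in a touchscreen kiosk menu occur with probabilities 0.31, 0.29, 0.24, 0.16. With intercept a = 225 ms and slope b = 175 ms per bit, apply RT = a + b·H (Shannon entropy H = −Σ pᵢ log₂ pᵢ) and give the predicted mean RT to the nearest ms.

H = 0.31·log₂(1/0.31) + 0.29·log₂(1/0.29) + 0.24·log₂(1/0.24) + 0.16·log₂(1/0.16) = 1.9588 bits.
RT = 225 + 175 × 1.9588 = 567.80 ms.

568 ms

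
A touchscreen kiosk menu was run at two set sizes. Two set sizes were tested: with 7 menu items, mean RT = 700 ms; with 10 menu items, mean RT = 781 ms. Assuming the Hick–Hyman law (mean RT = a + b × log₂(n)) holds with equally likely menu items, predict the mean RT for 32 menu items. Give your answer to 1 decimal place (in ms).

RT is linear in log₂ n, so two points fix the line:
  b = (781 − 700) / (log₂ 10 − log₂ 7) = 81 / (3.3219 − 2.8074) = 157.412 ms/bit
  a = 700 − 157.412 × 2.8074 = 258.089 ms
Then RT(32) = 258.089 + 157.412 × log₂ 32 = 258.089 + 157.412 × 5 ≈ 1045.149 ms.

1045.1 ms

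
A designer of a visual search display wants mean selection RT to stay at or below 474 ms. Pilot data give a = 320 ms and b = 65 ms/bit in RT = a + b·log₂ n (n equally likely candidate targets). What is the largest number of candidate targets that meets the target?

5

Set 320 + 65·log₂ n ≤ 474 → log₂ n ≤ (474 − 320)/65 = 2.3692.
So n ≤ 2^2.3692 = 5.167; the largest integer n is 5.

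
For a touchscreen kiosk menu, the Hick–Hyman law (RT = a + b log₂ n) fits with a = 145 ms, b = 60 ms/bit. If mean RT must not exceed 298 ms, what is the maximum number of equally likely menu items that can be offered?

5

Information budget: (298 − 145)/60 = 2.5500 bits, so n ≤ 2^2.5500 = 5.856 → at most 5.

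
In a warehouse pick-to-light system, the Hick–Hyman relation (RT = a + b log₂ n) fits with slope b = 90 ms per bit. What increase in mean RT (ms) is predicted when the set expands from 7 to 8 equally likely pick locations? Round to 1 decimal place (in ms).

17.3 ms

The intercept a cancels: ΔRT = b·(log₂ n₂ − log₂ n₁) = b·log₂(n₂/n₁).
log₂(8) − log₂(7) = 3 − 2.8074 = 0.1926.
ΔRT = 90 × 0.1926 = 17.338 ms.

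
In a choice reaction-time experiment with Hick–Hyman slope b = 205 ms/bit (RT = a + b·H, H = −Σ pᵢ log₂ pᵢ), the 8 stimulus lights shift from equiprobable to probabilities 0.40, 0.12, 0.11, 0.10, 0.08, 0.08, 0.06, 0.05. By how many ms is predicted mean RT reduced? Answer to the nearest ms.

The RT saving is b·ΔH. Equiprobable H₀ = log₂(8) = 3.0000 bits; with the given probabilities H = 2.6210 bits.
b·(H₀ − H) = 205 × (3.0000 − 2.6210) = 77.70 ms.

78 ms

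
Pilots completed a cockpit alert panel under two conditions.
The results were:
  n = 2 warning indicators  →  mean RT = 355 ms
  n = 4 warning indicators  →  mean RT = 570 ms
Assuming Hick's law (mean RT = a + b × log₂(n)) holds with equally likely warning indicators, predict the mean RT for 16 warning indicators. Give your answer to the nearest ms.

1000 ms

Solve the two-equation system in a and b:
  b = (570 − 355) / (log₂ 4 − log₂ 2) = 215 / (2 − 1) = 215 ms/bit
  a = 355 − 215 × 1 = 140 ms
Then RT(16) = 140 + 215 × log₂ 16 = 140 + 215 × 4 ≈ 1000.000 ms.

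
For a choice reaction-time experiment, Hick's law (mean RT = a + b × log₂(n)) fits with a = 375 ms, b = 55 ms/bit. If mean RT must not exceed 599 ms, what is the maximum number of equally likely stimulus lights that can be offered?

Information budget: (599 − 375)/55 = 4.0727 bits, so n ≤ 2^4.0727 = 16.827 → at most 16.

16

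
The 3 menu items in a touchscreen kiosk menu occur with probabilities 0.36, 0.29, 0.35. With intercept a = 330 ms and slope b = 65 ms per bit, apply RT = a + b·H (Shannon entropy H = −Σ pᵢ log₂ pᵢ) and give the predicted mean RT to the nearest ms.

433 ms

H = 0.36·log₂(1/0.36) + 0.29·log₂(1/0.29) + 0.35·log₂(1/0.35) = 1.5786 bits.
RT = 330 + 65 × 1.5786 = 432.61 ms.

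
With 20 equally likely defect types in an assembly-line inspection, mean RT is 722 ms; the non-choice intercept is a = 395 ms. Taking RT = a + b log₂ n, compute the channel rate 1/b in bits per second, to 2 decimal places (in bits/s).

Choice component = 722 − 395 = 327 ms over log₂(20) = 4.3219 bits.
b = 327 / 4.3219 = 75.661 ms/bit, so 1/b = 13.217 bits/s.

13.22 bits/s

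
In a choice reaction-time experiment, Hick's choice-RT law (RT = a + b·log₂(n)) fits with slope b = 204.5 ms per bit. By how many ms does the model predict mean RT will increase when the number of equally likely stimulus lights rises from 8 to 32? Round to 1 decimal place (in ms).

ΔRT = (a + b log₂ n₂) − (a + b log₂ n₁) = b·(log₂ n₂ − log₂ n₁).
log₂(32) − log₂(8) = log₂(32/8) = log₂(4) = 2.
ΔRT = 204.5 × 2.0000 = 409.000 ms.

409.0 ms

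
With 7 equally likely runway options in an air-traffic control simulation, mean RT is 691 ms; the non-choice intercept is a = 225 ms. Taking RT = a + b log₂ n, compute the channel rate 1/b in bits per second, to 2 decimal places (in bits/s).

6.02 bits/s

b = (691 − 225)/log₂ 7 = 466/2.8074 = 165.993 ms per bit = 0.16599 s/bit; the reciprocal is 6.024 bits/s.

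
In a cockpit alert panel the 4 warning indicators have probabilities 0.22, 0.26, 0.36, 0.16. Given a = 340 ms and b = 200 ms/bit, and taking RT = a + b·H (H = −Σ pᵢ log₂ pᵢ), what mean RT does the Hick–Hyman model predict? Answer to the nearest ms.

728 ms

Entropy contributions −pᵢ log₂ pᵢ: 0.4806, 0.5053, 0.5306, 0.4230; sum H = 1.9395 bits.
RT = a + bH = 340 + 200·1.9395 = 727.90 ms.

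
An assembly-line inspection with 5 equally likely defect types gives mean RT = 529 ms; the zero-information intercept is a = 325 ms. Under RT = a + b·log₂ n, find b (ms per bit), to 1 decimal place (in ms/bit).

87.9 ms/bit

log₂(5) = 2.3219 bits.
b = (RT − a)/log₂ n = (529 − 325) / 2.3219 = 87.858 ms/bit.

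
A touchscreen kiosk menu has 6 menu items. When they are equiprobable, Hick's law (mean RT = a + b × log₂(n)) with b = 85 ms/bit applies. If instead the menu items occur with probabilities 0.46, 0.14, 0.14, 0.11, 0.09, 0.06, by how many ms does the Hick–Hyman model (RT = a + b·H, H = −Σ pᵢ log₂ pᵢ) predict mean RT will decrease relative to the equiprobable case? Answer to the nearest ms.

Equiprobable entropy H₀ = log₂ 6 = 2.5850 bits.
Skewed entropy H = −Σ pᵢ log₂ pᵢ = 2.2160 bits.
ΔRT = b·(H₀ − H) = 85 × 0.3689 = 31.36 ms.

31 ms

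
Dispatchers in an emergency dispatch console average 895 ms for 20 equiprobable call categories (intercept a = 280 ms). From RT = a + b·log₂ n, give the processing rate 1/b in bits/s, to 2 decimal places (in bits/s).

Choice component = 895 − 280 = 615 ms over log₂(20) = 4.3219 bits.
b = 615 / 4.3219 = 142.298 ms/bit, so 1/b = 7.028 bits/s.

7.03 bits/s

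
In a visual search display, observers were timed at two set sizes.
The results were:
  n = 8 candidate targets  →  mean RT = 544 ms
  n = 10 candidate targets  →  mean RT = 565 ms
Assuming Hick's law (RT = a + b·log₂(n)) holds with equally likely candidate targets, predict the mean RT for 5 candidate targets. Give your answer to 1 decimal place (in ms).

499.8 ms

With log₂ n on the abscissa the relation is linear; from the two conditions:
  b = (565 − 544) / (log₂ 10 − log₂ 8) = 21 / (3.3219 − 3) = 65.232 ms/bit
  a = 544 − 65.232 × 3 = 348.304 ms
Then RT(5) = 348.304 + 65.232 × log₂ 5 = 348.304 + 65.232 × 2.3219 ≈ 499.768 ms.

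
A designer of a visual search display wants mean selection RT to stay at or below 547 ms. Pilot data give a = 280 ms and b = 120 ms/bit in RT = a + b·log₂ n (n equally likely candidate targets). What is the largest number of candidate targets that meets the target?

4

Set 280 + 120·log₂ n ≤ 547 → log₂ n ≤ (547 − 280)/120 = 2.2250.
So n ≤ 2^2.2250 = 4.675; the largest integer n is 4.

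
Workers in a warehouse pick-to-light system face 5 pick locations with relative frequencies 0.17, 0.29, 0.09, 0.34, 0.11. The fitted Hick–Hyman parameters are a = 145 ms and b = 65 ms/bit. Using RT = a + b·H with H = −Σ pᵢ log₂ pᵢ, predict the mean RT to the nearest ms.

H = 0.17·log₂(1/0.17) + 0.29·log₂(1/0.29) + 0.09·log₂(1/0.09) + 0.34·log₂(1/0.34) + 0.11·log₂(1/0.11) = 2.1446 bits.
RT = 145 + 65 × 2.1446 = 284.40 ms.

284 ms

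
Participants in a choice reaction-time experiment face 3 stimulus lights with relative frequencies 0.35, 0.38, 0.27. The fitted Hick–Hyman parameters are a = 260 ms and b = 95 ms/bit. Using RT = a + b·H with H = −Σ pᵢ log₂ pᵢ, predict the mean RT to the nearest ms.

H = 0.35·log₂(1/0.35) + 0.38·log₂(1/0.38) + 0.27·log₂(1/0.27) = 1.5706 bits.
RT = 260 + 95 × 1.5706 = 409.20 ms.

409 ms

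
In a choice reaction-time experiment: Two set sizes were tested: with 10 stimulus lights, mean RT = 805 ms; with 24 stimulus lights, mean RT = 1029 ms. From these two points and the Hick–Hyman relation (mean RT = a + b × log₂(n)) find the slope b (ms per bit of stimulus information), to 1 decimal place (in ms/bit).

177.4 ms/bit

Slope: b = (1029 − 805) / (log₂ 24 − log₂ 10) = 224/1.2630 = 177.351 ms/bit.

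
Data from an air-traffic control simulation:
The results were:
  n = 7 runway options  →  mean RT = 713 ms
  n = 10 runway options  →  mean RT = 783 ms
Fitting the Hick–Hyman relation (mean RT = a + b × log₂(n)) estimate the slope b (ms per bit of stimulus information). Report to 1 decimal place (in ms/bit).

b = (RT₂ − RT₁)/(log₂ n₂ − log₂ n₁) = (783 − 713)/(3.3219 − 2.8074) = 136.035 ms/bit.

136.0 ms/bit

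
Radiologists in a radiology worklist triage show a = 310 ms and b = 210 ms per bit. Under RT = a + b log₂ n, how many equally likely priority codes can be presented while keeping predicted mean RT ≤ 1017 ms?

10

Information budget: (1017 − 310)/210 = 3.3667 bits, so n ≤ 2^3.3667 = 10.315 → at most 10.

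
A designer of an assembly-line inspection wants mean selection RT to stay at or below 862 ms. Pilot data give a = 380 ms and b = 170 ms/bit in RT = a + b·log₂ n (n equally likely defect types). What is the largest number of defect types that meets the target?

Set 380 + 170·log₂ n ≤ 862 → log₂ n ≤ (862 − 380)/170 = 2.8353.
So n ≤ 2^2.8353 = 7.137; the largest integer n is 7.

7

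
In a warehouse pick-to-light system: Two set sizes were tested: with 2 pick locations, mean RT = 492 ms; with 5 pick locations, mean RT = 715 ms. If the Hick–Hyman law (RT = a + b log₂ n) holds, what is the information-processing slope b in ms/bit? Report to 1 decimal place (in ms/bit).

Slope: b = (715 − 492) / (log₂ 5 − log₂ 2) = 223/1.3219 = 168.693 ms/bit.

168.7 ms/bit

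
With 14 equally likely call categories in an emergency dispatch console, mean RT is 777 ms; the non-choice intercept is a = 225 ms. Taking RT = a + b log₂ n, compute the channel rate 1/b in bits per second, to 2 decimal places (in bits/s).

6.90 bits/s

b = (777 − 225)/log₂ 14 = 552/3.8074 = 144.983 ms per bit = 0.14498 s/bit; the reciprocal is 6.897 bits/s.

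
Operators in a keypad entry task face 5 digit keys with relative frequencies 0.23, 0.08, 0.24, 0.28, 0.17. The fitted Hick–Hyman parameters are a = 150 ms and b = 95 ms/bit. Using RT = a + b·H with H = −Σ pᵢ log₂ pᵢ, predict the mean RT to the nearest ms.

H = 0.23·log₂(1/0.23) + 0.08·log₂(1/0.08) + 0.24·log₂(1/0.24) + 0.28·log₂(1/0.28) + 0.17·log₂(1/0.17) = 2.2221 bits.
RT = 150 + 95 × 2.2221 = 361.10 ms.

361 ms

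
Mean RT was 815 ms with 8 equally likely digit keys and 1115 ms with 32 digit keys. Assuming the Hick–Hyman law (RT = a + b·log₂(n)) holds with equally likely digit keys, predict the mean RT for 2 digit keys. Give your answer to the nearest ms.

Fit slope and intercept:
  b = (1115 − 815) / (log₂ 32 − log₂ 8) = 300 / (5 − 3) = 150 ms/bit
  a = 815 − 150 × 3 = 365 ms
Then RT(2) = 365 + 150 × log₂ 2 = 365 + 150 × 1 ≈ 515.000 ms.

515 ms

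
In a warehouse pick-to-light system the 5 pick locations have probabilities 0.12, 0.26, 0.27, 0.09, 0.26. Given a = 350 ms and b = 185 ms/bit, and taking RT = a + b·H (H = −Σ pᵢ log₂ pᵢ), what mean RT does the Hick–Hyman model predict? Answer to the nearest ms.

H = 0.12·log₂(1/0.12) + 0.26·log₂(1/0.26) + 0.27·log₂(1/0.27) + 0.09·log₂(1/0.09) + 0.26·log₂(1/0.26) = 2.2003 bits.
RT = 350 + 185 × 2.2003 = 757.06 ms.

757 ms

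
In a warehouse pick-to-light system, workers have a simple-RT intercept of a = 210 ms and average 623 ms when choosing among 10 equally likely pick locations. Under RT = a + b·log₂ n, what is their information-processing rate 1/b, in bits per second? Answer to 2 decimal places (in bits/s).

b = (623 − 210)/log₂ 10 = 413/3.3219 = 124.325 ms per bit = 0.12433 s/bit; the reciprocal is 8.043 bits/s.

8.04 bits/s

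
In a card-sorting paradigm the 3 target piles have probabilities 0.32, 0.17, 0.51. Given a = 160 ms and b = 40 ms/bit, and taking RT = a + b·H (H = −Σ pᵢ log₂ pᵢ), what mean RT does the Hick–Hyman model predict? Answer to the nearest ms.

218 ms

Entropy contributions −pᵢ log₂ pᵢ: 0.5260, 0.4346, 0.4954; sum H = 1.4561 bits.
RT = a + bH = 160 + 40·1.4561 = 218.24 ms.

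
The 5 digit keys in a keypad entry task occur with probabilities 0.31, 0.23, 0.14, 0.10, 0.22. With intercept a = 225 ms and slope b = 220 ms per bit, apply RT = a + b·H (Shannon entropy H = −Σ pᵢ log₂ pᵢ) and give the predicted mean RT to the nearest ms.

714 ms

Entropy contributions −pᵢ log₂ pᵢ: 0.5238, 0.4877, 0.3971, 0.3322, 0.4806; sum H = 2.2213 bits.
RT = a + bH = 225 + 220·2.2213 = 713.69 ms.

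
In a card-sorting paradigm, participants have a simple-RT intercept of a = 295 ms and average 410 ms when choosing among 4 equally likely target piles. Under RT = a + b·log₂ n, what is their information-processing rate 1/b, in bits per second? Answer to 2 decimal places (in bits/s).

17.39 bits/s

Choice component = 410 − 295 = 115 ms over log₂(4) = 2 bits.
b = 115 / 2 = 57.500 ms/bit, so 1/b = 17.391 bits/s.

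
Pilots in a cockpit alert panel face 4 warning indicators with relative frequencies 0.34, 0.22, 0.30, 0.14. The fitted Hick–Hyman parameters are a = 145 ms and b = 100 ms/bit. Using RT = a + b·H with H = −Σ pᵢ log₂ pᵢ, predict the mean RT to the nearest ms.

338 ms

Entropy contributions −pᵢ log₂ pᵢ: 0.5292, 0.4806, 0.5211, 0.3971; sum H = 1.9279 bits.
RT = a + bH = 145 + 100·1.9279 = 337.79 ms.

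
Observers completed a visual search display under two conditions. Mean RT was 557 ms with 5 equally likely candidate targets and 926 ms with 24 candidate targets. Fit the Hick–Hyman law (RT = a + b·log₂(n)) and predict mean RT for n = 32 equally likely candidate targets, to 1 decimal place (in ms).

RT is linear in log₂ n, so two points fix the line:
  b = (926 − 557) / (log₂ 24 − log₂ 5) = 369 / (4.5850 − 2.3219) = 163.055 ms/bit
  a = 557 − 163.055 × 2.3219 = 178.397 ms
Then RT(32) = 178.397 + 163.055 × log₂ 32 = 178.397 + 163.055 × 5 ≈ 993.674 ms.

993.7 ms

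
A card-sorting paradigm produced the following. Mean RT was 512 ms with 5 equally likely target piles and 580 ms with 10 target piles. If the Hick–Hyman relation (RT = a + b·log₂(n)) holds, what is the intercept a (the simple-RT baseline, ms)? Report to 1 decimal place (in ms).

354.1 ms

Slope: b = (580 − 512) / (log₂ 10 − log₂ 5) = 68/1.0000 = 68.000 ms/bit.
Intercept: a = 512 − 68.000·log₂(5) = 354.109 ms.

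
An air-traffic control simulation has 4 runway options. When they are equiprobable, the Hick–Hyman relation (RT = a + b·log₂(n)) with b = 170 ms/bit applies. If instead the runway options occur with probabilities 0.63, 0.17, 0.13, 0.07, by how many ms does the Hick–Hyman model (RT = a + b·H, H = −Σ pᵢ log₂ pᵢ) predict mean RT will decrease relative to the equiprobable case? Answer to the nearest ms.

84 ms

The RT saving is b·ΔH. Equiprobable H₀ = log₂(4) = 2.0000 bits; with the given probabilities H = 1.5057 bits.
b·(H₀ − H) = 170 × (2.0000 − 1.5057) = 84.03 ms.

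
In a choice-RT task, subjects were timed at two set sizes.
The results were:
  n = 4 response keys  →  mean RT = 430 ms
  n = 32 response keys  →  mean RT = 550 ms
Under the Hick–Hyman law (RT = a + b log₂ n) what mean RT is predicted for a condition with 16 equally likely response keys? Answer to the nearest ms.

Solve the two-equation system in a and b:
  b = (550 − 430) / (log₂ 32 − log₂ 4) = 120 / (5 − 2) = 40 ms/bit
  a = 430 − 40 × 2 = 350 ms
Then RT(16) = 350 + 40 × log₂ 16 = 350 + 40 × 4 ≈ 510.000 ms.

510 ms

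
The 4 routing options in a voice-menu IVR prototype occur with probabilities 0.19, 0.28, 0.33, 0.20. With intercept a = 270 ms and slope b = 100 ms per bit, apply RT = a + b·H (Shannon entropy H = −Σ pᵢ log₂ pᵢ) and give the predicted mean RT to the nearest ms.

H = 0.19·log₂(1/0.19) + 0.28·log₂(1/0.28) + 0.33·log₂(1/0.33) + 0.20·log₂(1/0.20) = 1.9617 bits.
RT = 270 + 100 × 1.9617 = 466.17 ms.

466 ms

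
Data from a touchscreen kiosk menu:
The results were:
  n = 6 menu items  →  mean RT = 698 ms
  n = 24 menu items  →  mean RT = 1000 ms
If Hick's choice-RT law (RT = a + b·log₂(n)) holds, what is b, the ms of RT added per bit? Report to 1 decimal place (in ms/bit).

151.0 ms/bit

The slope on a log₂ axis is (1000 − 698) / (4.5850 − 2.5850) = 151.000 ms/bit.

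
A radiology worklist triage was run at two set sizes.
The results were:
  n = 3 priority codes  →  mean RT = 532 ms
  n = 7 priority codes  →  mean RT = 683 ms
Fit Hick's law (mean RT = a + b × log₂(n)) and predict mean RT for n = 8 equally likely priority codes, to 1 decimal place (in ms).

706.8 ms

Fit slope and intercept:
  b = (683 − 532) / (log₂ 7 − log₂ 3) = 151 / (2.8074 − 1.5850) = 123.528 ms/bit
  a = 532 − 123.528 × 1.5850 = 336.212 ms
Then RT(8) = 336.212 + 123.528 × log₂ 8 = 336.212 + 123.528 × 3 ≈ 706.797 ms.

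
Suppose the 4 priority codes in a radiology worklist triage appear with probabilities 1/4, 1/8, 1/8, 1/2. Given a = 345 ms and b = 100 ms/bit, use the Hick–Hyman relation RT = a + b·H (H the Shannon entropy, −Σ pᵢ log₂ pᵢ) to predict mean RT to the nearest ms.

520 ms

Each term −pᵢ log₂ pᵢ: 0.25·2 + 0.125·3 + 0.125·3 + 0.5·1; summed, H = 1.750 bits.
Mean RT = a + bH = 345 + 100·1.750 = 520.00 ms.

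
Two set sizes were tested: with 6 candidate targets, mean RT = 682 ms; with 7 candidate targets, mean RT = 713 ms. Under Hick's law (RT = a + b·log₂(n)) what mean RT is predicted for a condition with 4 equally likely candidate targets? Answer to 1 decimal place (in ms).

600.5 ms

Fit slope and intercept:
  b = (713 − 682) / (log₂ 7 − log₂ 6) = 31 / (2.8074 − 2.5850) = 139.393 ms/bit
  a = 682 − 139.393 × 2.5850 = 321.674 ms
Then RT(4) = 321.674 + 139.393 × log₂ 4 = 321.674 + 139.393 × 2 ≈ 600.460 ms.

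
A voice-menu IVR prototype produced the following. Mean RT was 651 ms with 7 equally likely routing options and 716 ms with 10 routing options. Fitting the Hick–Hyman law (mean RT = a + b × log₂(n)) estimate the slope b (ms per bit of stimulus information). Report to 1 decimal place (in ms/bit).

126.3 ms/bit

b = (RT₂ − RT₁)/(log₂ n₂ − log₂ n₁) = (716 − 651)/(3.3219 − 2.8074) = 126.318 ms/bit.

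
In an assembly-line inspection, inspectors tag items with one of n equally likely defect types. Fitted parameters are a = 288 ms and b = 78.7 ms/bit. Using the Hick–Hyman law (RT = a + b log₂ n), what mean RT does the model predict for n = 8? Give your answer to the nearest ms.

524 ms

log₂(8) = 3 bits, so RT = 288 + 78.7 × 3 ≈ 524.100 ms.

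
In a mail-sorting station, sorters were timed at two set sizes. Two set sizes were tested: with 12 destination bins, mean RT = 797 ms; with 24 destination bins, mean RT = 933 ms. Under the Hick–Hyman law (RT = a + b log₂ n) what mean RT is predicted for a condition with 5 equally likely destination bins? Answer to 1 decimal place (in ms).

With log₂ n on the abscissa the relation is linear; from the two conditions:
  b = (933 − 797) / (log₂ 24 − log₂ 12) = 136 / (4.5850 − 3.5850) = 136.000 ms/bit
  a = 797 − 136.000 × 3.5850 = 309.445 ms
Then RT(5) = 309.445 + 136.000 × log₂ 5 = 309.445 + 136.000 × 2.3219 ≈ 625.227 ms.

625.2 ms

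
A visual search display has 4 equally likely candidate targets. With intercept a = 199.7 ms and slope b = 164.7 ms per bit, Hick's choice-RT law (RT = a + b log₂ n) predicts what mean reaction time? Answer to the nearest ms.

529 ms

log₂(4) = 2 bits, so RT = 199.7 + 164.7 × 2 ≈ 529.100 ms.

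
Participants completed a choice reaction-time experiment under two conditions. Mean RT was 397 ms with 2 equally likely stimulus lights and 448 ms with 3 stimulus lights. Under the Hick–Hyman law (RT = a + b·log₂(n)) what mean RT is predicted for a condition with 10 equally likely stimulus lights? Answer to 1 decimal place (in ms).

599.4 ms

With log₂ n on the abscissa the relation is linear; from the two conditions:
  b = (448 − 397) / (log₂ 3 − log₂ 2) = 51 / (1.5850 − 1) = 87.185 ms/bit
  a = 397 − 87.185 × 1 = 309.815 ms
Then RT(10) = 309.815 + 87.185 × log₂ 10 = 309.815 + 87.185 × 3.3219 ≈ 599.437 ms.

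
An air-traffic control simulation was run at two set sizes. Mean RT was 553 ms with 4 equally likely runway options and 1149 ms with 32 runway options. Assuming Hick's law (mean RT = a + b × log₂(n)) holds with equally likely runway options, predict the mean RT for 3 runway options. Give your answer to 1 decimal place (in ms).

RT is linear in log₂ n, so two points fix the line:
  b = (1149 − 553) / (log₂ 32 − log₂ 4) = 596 / (5 − 2) = 198.667 ms/bit
  a = 553 − 198.667 × 2 = 155.667 ms
Then RT(3) = 155.667 + 198.667 × log₂ 3 = 155.667 + 198.667 × 1.5850 ≈ 470.546 ms.

470.5 ms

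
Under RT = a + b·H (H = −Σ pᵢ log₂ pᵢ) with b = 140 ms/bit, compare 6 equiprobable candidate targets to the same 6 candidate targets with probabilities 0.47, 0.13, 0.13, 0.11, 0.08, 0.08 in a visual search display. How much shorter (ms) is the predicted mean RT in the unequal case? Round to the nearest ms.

Equiprobable entropy H₀ = log₂ 6 = 2.5850 bits.
Skewed entropy H = −Σ pᵢ log₂ pᵢ = 2.2105 bits.
ΔRT = b·(H₀ − H) = 140 × 0.3744 = 52.42 ms.

52 ms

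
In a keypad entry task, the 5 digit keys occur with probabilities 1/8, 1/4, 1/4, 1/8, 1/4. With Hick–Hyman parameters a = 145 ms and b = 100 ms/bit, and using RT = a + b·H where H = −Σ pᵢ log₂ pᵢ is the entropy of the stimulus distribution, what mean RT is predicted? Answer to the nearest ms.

Each term −pᵢ log₂ pᵢ: 0.125·3 + 0.25·2 + 0.25·2 + 0.125·3 + 0.25·2; summed, H = 2.250 bits.
Mean RT = a + bH = 145 + 100·2.250 = 370.00 ms.

370 ms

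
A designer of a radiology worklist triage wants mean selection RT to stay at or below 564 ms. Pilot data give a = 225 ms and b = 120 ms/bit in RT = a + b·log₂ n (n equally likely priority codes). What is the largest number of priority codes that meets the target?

7

Set 225 + 120·log₂ n ≤ 564 → log₂ n ≤ (564 − 225)/120 = 2.8250.
So n ≤ 2^2.8250 = 7.086; the largest integer n is 7.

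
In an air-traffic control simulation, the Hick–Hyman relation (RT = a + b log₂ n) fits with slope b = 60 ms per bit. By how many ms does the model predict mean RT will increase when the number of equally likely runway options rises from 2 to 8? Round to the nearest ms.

120 ms

The intercept a cancels: ΔRT = b·(log₂ n₂ − log₂ n₁) = b·log₂(n₂/n₁).
log₂(8) − log₂(2) = log₂(8/2) = log₂(4) = 2.
ΔRT = 60 × 2.0000 = 120.000 ms.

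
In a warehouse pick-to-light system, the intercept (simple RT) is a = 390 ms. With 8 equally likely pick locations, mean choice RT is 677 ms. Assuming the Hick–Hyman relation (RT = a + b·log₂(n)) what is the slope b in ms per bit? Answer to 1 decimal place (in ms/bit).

log₂(8) = 3 bits.
b = (RT − a)/log₂ n = (677 − 390) / 3 = 95.667 ms/bit.

95.7 ms/bit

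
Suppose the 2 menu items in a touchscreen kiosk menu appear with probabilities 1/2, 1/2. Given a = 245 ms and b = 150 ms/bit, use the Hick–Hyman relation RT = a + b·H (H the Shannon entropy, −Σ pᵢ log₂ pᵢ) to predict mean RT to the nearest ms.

H = −Σ pᵢ log₂ pᵢ = 0.5·1 + 0.5·1 = 1.000 bits.
RT = 245 + 150 × 1.000 = 395.00 ms.

395 ms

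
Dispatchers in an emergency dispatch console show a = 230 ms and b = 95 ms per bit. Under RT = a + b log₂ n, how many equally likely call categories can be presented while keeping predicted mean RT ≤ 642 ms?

Set 230 + 95·log₂ n ≤ 642 → log₂ n ≤ (642 − 230)/95 = 4.3368.
So n ≤ 2^4.3368 = 20.208; the largest integer n is 20.

20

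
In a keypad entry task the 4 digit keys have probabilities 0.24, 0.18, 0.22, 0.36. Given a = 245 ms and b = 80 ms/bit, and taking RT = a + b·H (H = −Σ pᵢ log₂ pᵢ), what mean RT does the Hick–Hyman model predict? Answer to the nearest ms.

Entropy contributions −pᵢ log₂ pᵢ: 0.4941, 0.4453, 0.4806, 0.5306; sum H = 1.9506 bits.
RT = a + bH = 245 + 80·1.9506 = 401.05 ms.

401 ms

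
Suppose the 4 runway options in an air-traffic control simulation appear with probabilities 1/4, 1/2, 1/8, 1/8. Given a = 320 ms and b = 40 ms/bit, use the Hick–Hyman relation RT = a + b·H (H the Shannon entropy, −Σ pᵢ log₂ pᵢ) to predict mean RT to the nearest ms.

H = −Σ pᵢ log₂ pᵢ = 0.25·2 + 0.5·1 + 0.125·3 + 0.125·3 = 1.750 bits.
RT = 320 + 40 × 1.750 = 390.00 ms.

390 ms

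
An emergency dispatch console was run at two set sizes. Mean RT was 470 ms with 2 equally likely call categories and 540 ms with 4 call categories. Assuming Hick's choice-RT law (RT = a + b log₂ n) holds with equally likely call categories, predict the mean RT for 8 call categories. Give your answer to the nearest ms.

610 ms

With log₂ n on the abscissa the relation is linear; from the two conditions:
  b = (540 − 470) / (log₂ 4 − log₂ 2) = 70 / (2 − 1) = 70 ms/bit
  a = 470 − 70 × 1 = 400 ms
Then RT(8) = 400 + 70 × log₂ 8 = 400 + 70 × 3 ≈ 610.000 ms.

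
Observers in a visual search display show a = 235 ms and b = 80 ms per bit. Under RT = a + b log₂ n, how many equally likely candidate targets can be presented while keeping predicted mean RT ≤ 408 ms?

Set 235 + 80·log₂ n ≤ 408 → log₂ n ≤ (408 − 235)/80 = 2.1625.
So n ≤ 2^2.1625 = 4.477; the largest integer n is 4.

4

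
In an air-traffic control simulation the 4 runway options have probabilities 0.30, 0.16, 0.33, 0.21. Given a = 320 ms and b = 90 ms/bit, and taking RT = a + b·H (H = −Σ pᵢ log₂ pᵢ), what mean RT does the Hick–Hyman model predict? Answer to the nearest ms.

495 ms

H = 0.30·log₂(1/0.30) + 0.16·log₂(1/0.16) + 0.33·log₂(1/0.33) + 0.21·log₂(1/0.21) = 1.9448 bits.
RT = 320 + 90 × 1.9448 = 495.03 ms.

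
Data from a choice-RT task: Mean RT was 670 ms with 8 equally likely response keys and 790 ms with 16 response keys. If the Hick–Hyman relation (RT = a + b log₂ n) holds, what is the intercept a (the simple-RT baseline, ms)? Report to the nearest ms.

The slope on a log₂ axis is (790 − 670) / (4 − 3) = 120 ms/bit.
a = RT₁ − b·log₂ n₁ = 670 − 120 × 3 = 310.000 ms.

310 ms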